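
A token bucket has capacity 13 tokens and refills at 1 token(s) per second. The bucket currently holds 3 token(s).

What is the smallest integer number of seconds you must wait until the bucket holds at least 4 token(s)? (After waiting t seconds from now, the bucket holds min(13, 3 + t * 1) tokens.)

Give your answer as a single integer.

Answer: 1

Derivation:
Need 3 + t * 1 >= 4, so t >= 1/1.
Smallest integer t = ceil(1/1) = 1.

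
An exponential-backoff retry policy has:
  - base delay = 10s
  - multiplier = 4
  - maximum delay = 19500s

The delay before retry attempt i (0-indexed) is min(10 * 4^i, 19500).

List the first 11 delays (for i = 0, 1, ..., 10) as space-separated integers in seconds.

Computing each delay:
  i=0: min(10*4^0, 19500) = 10
  i=1: min(10*4^1, 19500) = 40
  i=2: min(10*4^2, 19500) = 160
  i=3: min(10*4^3, 19500) = 640
  i=4: min(10*4^4, 19500) = 2560
  i=5: min(10*4^5, 19500) = 10240
  i=6: min(10*4^6, 19500) = 19500
  i=7: min(10*4^7, 19500) = 19500
  i=8: min(10*4^8, 19500) = 19500
  i=9: min(10*4^9, 19500) = 19500
  i=10: min(10*4^10, 19500) = 19500

Answer: 10 40 160 640 2560 10240 19500 19500 19500 19500 19500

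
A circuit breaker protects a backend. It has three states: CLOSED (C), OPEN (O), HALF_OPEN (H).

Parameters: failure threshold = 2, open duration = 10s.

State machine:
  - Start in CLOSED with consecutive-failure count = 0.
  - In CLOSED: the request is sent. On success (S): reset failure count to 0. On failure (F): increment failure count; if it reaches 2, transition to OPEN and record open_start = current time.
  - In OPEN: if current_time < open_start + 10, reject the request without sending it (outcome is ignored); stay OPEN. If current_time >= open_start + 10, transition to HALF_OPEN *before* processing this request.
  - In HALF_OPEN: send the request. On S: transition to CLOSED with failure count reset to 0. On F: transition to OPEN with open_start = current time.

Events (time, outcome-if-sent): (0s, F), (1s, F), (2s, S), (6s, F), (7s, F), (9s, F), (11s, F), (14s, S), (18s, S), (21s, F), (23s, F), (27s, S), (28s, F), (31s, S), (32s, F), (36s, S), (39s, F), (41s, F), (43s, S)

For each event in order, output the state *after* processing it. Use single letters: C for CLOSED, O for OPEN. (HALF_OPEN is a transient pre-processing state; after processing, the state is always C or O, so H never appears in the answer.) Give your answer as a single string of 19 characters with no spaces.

State after each event:
  event#1 t=0s outcome=F: state=CLOSED
  event#2 t=1s outcome=F: state=OPEN
  event#3 t=2s outcome=S: state=OPEN
  event#4 t=6s outcome=F: state=OPEN
  event#5 t=7s outcome=F: state=OPEN
  event#6 t=9s outcome=F: state=OPEN
  event#7 t=11s outcome=F: state=OPEN
  event#8 t=14s outcome=S: state=OPEN
  event#9 t=18s outcome=S: state=OPEN
  event#10 t=21s outcome=F: state=OPEN
  event#11 t=23s outcome=F: state=OPEN
  event#12 t=27s outcome=S: state=OPEN
  event#13 t=28s outcome=F: state=OPEN
  event#14 t=31s outcome=S: state=CLOSED
  event#15 t=32s outcome=F: state=CLOSED
  event#16 t=36s outcome=S: state=CLOSED
  event#17 t=39s outcome=F: state=CLOSED
  event#18 t=41s outcome=F: state=OPEN
  event#19 t=43s outcome=S: state=OPEN

Answer: COOOOOOOOOOOOCCCCOO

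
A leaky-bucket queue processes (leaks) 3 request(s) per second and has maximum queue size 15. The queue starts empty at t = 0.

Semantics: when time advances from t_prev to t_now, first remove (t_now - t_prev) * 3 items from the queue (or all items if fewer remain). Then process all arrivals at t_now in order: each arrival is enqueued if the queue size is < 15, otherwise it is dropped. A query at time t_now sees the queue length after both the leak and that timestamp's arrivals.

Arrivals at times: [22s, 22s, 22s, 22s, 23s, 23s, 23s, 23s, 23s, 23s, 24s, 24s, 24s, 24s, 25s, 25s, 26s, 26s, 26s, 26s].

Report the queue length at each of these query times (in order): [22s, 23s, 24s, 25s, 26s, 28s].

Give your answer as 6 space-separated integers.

Answer: 4 7 8 7 8 2

Derivation:
Queue lengths at query times:
  query t=22s: backlog = 4
  query t=23s: backlog = 7
  query t=24s: backlog = 8
  query t=25s: backlog = 7
  query t=26s: backlog = 8
  query t=28s: backlog = 2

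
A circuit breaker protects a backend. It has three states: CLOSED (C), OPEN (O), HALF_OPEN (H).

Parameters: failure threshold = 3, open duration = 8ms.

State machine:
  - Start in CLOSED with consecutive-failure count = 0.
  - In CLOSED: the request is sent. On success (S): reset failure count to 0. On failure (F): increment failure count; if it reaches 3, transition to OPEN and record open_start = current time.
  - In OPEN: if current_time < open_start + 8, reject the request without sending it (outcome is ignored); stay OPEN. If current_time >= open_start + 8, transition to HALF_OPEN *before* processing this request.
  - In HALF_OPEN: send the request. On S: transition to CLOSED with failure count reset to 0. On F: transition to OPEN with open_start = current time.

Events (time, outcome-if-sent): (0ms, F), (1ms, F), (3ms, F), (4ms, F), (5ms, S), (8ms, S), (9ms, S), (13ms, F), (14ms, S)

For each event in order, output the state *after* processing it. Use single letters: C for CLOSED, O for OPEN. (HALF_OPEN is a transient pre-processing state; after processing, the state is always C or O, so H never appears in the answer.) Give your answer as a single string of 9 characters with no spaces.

State after each event:
  event#1 t=0ms outcome=F: state=CLOSED
  event#2 t=1ms outcome=F: state=CLOSED
  event#3 t=3ms outcome=F: state=OPEN
  event#4 t=4ms outcome=F: state=OPEN
  event#5 t=5ms outcome=S: state=OPEN
  event#6 t=8ms outcome=S: state=OPEN
  event#7 t=9ms outcome=S: state=OPEN
  event#8 t=13ms outcome=F: state=OPEN
  event#9 t=14ms outcome=S: state=OPEN

Answer: CCOOOOOOO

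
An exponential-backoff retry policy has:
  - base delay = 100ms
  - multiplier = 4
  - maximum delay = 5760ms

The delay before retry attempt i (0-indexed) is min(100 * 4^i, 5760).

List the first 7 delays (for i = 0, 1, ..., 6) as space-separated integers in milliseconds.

Computing each delay:
  i=0: min(100*4^0, 5760) = 100
  i=1: min(100*4^1, 5760) = 400
  i=2: min(100*4^2, 5760) = 1600
  i=3: min(100*4^3, 5760) = 5760
  i=4: min(100*4^4, 5760) = 5760
  i=5: min(100*4^5, 5760) = 5760
  i=6: min(100*4^6, 5760) = 5760

Answer: 100 400 1600 5760 5760 5760 5760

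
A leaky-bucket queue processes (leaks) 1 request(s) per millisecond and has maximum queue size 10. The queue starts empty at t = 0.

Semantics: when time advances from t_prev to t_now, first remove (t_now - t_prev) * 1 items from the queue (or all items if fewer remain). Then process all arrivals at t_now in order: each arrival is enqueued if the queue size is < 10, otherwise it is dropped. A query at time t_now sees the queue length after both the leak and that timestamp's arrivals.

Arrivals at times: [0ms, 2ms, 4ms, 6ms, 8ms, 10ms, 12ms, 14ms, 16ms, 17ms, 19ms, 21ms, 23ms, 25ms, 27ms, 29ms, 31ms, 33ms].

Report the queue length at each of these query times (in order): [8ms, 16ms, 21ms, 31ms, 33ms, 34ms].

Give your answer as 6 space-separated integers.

Answer: 1 1 1 1 1 0

Derivation:
Queue lengths at query times:
  query t=8ms: backlog = 1
  query t=16ms: backlog = 1
  query t=21ms: backlog = 1
  query t=31ms: backlog = 1
  query t=33ms: backlog = 1
  query t=34ms: backlog = 0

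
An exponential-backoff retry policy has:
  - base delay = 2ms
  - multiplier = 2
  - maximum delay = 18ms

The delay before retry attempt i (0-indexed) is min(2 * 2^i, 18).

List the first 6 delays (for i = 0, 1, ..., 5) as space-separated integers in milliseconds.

Computing each delay:
  i=0: min(2*2^0, 18) = 2
  i=1: min(2*2^1, 18) = 4
  i=2: min(2*2^2, 18) = 8
  i=3: min(2*2^3, 18) = 16
  i=4: min(2*2^4, 18) = 18
  i=5: min(2*2^5, 18) = 18

Answer: 2 4 8 16 18 18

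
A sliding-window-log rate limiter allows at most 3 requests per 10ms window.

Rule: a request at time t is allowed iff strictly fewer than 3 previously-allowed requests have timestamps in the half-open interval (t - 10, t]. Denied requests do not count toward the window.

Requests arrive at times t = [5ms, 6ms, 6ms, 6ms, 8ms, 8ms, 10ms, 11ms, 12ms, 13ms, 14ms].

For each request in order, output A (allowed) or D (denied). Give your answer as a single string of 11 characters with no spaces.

Tracking allowed requests in the window:
  req#1 t=5ms: ALLOW
  req#2 t=6ms: ALLOW
  req#3 t=6ms: ALLOW
  req#4 t=6ms: DENY
  req#5 t=8ms: DENY
  req#6 t=8ms: DENY
  req#7 t=10ms: DENY
  req#8 t=11ms: DENY
  req#9 t=12ms: DENY
  req#10 t=13ms: DENY
  req#11 t=14ms: DENY

Answer: AAADDDDDDDD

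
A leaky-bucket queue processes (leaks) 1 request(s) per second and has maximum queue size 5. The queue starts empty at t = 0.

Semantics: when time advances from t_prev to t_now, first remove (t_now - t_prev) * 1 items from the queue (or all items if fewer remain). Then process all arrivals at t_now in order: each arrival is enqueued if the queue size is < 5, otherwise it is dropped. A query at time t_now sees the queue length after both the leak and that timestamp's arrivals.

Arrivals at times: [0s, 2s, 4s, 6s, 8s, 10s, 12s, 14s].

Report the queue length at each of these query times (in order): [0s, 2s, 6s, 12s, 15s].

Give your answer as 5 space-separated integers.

Queue lengths at query times:
  query t=0s: backlog = 1
  query t=2s: backlog = 1
  query t=6s: backlog = 1
  query t=12s: backlog = 1
  query t=15s: backlog = 0

Answer: 1 1 1 1 0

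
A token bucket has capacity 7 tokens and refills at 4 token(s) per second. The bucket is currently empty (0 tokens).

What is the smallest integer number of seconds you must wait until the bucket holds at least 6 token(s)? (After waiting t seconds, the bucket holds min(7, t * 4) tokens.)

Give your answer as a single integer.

Answer: 2

Derivation:
Need t * 4 >= 6, so t >= 6/4.
Smallest integer t = ceil(6/4) = 2.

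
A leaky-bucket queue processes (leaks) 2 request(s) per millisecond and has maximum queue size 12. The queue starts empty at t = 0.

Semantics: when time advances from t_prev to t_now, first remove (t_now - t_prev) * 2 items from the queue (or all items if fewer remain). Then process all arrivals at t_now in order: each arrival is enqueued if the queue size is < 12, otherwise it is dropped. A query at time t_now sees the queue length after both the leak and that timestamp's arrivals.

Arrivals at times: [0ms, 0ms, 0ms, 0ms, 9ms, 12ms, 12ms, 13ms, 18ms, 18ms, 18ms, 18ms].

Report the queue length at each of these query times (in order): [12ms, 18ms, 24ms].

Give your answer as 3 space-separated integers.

Answer: 2 4 0

Derivation:
Queue lengths at query times:
  query t=12ms: backlog = 2
  query t=18ms: backlog = 4
  query t=24ms: backlog = 0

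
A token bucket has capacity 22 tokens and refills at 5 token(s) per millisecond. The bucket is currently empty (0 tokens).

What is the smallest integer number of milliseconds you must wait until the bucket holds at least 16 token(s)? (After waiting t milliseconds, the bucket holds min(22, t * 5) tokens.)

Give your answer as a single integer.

Need t * 5 >= 16, so t >= 16/5.
Smallest integer t = ceil(16/5) = 4.

Answer: 4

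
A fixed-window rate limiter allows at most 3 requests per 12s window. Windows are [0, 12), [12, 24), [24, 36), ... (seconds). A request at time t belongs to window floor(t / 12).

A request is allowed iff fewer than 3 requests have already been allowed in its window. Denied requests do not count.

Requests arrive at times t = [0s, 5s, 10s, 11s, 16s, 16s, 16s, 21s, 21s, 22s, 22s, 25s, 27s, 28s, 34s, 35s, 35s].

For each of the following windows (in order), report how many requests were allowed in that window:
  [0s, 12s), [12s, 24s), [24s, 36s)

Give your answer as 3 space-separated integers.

Answer: 3 3 3

Derivation:
Processing requests:
  req#1 t=0s (window 0): ALLOW
  req#2 t=5s (window 0): ALLOW
  req#3 t=10s (window 0): ALLOW
  req#4 t=11s (window 0): DENY
  req#5 t=16s (window 1): ALLOW
  req#6 t=16s (window 1): ALLOW
  req#7 t=16s (window 1): ALLOW
  req#8 t=21s (window 1): DENY
  req#9 t=21s (window 1): DENY
  req#10 t=22s (window 1): DENY
  req#11 t=22s (window 1): DENY
  req#12 t=25s (window 2): ALLOW
  req#13 t=27s (window 2): ALLOW
  req#14 t=28s (window 2): ALLOW
  req#15 t=34s (window 2): DENY
  req#16 t=35s (window 2): DENY
  req#17 t=35s (window 2): DENY

Allowed counts by window: 3 3 3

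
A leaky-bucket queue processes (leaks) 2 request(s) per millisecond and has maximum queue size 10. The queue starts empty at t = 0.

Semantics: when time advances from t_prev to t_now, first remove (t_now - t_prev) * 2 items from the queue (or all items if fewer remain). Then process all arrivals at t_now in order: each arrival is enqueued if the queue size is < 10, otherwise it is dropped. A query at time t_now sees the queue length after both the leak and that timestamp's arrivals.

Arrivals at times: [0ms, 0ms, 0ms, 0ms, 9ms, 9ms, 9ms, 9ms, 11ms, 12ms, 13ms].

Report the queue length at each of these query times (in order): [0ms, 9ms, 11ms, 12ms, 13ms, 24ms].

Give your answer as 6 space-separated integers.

Answer: 4 4 1 1 1 0

Derivation:
Queue lengths at query times:
  query t=0ms: backlog = 4
  query t=9ms: backlog = 4
  query t=11ms: backlog = 1
  query t=12ms: backlog = 1
  query t=13ms: backlog = 1
  query t=24ms: backlog = 0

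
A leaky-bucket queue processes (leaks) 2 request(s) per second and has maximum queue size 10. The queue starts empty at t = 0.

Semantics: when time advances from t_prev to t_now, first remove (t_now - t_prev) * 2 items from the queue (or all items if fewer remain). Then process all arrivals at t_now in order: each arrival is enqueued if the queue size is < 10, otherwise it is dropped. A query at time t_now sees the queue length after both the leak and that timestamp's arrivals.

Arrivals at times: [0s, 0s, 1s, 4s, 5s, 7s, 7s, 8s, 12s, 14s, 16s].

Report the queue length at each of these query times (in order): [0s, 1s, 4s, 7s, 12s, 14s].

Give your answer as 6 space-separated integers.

Answer: 2 1 1 2 1 1

Derivation:
Queue lengths at query times:
  query t=0s: backlog = 2
  query t=1s: backlog = 1
  query t=4s: backlog = 1
  query t=7s: backlog = 2
  query t=12s: backlog = 1
  query t=14s: backlog = 1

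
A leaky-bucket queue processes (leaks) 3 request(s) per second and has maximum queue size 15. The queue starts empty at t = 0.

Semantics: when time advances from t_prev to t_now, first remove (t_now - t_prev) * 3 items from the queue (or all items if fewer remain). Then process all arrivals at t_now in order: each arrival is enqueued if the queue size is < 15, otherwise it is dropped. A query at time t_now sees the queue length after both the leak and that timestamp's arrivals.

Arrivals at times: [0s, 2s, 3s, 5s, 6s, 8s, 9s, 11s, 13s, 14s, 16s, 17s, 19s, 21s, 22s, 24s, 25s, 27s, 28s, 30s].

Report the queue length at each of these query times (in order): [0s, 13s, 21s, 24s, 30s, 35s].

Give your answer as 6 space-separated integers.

Answer: 1 1 1 1 1 0

Derivation:
Queue lengths at query times:
  query t=0s: backlog = 1
  query t=13s: backlog = 1
  query t=21s: backlog = 1
  query t=24s: backlog = 1
  query t=30s: backlog = 1
  query t=35s: backlog = 0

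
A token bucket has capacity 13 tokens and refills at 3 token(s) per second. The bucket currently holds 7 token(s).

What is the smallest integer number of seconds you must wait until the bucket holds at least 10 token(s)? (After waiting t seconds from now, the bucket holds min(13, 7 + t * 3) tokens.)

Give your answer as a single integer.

Need 7 + t * 3 >= 10, so t >= 3/3.
Smallest integer t = ceil(3/3) = 1.

Answer: 1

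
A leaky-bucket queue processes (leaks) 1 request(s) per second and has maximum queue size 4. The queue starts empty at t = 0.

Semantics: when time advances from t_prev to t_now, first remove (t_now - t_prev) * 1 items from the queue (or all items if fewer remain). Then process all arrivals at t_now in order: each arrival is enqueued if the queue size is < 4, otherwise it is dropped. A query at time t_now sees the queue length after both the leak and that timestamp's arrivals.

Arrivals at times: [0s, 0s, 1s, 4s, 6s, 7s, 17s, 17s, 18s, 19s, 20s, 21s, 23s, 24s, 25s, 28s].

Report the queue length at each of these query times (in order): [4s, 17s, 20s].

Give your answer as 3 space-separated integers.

Queue lengths at query times:
  query t=4s: backlog = 1
  query t=17s: backlog = 2
  query t=20s: backlog = 2

Answer: 1 2 2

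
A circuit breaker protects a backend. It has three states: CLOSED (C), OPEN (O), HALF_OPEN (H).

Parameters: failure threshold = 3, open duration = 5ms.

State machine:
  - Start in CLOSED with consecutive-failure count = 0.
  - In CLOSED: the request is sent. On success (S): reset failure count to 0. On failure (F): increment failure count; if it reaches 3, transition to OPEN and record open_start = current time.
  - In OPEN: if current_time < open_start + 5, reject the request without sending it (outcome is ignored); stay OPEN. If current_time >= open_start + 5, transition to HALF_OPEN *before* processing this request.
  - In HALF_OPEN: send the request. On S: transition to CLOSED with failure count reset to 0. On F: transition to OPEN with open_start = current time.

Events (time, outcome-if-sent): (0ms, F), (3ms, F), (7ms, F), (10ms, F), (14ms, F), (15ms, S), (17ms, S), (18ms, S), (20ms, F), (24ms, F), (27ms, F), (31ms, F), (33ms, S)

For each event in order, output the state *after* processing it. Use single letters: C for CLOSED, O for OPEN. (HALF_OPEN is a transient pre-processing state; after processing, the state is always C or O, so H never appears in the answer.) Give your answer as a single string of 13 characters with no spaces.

State after each event:
  event#1 t=0ms outcome=F: state=CLOSED
  event#2 t=3ms outcome=F: state=CLOSED
  event#3 t=7ms outcome=F: state=OPEN
  event#4 t=10ms outcome=F: state=OPEN
  event#5 t=14ms outcome=F: state=OPEN
  event#6 t=15ms outcome=S: state=OPEN
  event#7 t=17ms outcome=S: state=OPEN
  event#8 t=18ms outcome=S: state=OPEN
  event#9 t=20ms outcome=F: state=OPEN
  event#10 t=24ms outcome=F: state=OPEN
  event#11 t=27ms outcome=F: state=OPEN
  event#12 t=31ms outcome=F: state=OPEN
  event#13 t=33ms outcome=S: state=CLOSED

Answer: CCOOOOOOOOOOC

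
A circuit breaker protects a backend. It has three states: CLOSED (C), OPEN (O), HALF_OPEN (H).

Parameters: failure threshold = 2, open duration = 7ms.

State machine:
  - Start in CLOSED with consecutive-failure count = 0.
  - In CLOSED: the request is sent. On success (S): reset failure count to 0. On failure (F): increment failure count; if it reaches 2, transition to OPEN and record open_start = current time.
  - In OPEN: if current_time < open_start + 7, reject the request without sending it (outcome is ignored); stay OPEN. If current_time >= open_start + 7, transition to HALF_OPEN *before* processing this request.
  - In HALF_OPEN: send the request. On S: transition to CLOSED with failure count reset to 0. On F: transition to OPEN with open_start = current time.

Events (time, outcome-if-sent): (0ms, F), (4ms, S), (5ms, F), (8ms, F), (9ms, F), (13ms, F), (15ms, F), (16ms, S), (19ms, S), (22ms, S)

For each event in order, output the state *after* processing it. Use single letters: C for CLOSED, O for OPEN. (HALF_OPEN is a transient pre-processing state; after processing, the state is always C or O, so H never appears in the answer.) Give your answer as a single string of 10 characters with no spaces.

Answer: CCCOOOOOOC

Derivation:
State after each event:
  event#1 t=0ms outcome=F: state=CLOSED
  event#2 t=4ms outcome=S: state=CLOSED
  event#3 t=5ms outcome=F: state=CLOSED
  event#4 t=8ms outcome=F: state=OPEN
  event#5 t=9ms outcome=F: state=OPEN
  event#6 t=13ms outcome=F: state=OPEN
  event#7 t=15ms outcome=F: state=OPEN
  event#8 t=16ms outcome=S: state=OPEN
  event#9 t=19ms outcome=S: state=OPEN
  event#10 t=22ms outcome=S: state=CLOSED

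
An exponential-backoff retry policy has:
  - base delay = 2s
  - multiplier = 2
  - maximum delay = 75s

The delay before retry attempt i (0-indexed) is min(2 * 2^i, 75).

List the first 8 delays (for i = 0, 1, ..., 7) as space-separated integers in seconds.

Answer: 2 4 8 16 32 64 75 75

Derivation:
Computing each delay:
  i=0: min(2*2^0, 75) = 2
  i=1: min(2*2^1, 75) = 4
  i=2: min(2*2^2, 75) = 8
  i=3: min(2*2^3, 75) = 16
  i=4: min(2*2^4, 75) = 32
  i=5: min(2*2^5, 75) = 64
  i=6: min(2*2^6, 75) = 75
  i=7: min(2*2^7, 75) = 75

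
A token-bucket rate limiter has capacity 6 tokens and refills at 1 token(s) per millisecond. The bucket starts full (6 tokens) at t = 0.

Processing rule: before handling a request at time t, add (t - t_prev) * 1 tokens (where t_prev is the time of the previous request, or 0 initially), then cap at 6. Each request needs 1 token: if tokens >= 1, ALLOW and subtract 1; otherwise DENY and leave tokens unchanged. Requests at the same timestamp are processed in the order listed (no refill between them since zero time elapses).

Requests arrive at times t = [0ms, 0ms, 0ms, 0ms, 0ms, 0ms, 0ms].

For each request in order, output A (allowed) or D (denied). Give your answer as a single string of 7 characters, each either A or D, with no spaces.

Answer: AAAAAAD

Derivation:
Simulating step by step:
  req#1 t=0ms: ALLOW
  req#2 t=0ms: ALLOW
  req#3 t=0ms: ALLOW
  req#4 t=0ms: ALLOW
  req#5 t=0ms: ALLOW
  req#6 t=0ms: ALLOW
  req#7 t=0ms: DENY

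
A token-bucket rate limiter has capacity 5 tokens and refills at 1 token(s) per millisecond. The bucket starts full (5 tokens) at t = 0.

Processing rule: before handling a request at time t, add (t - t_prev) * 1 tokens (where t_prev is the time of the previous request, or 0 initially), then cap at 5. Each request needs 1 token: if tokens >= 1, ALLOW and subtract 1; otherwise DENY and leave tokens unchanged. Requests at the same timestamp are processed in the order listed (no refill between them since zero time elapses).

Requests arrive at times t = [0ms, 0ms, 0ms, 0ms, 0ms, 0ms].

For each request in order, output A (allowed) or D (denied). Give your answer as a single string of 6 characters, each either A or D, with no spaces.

Simulating step by step:
  req#1 t=0ms: ALLOW
  req#2 t=0ms: ALLOW
  req#3 t=0ms: ALLOW
  req#4 t=0ms: ALLOW
  req#5 t=0ms: ALLOW
  req#6 t=0ms: DENY

Answer: AAAAAD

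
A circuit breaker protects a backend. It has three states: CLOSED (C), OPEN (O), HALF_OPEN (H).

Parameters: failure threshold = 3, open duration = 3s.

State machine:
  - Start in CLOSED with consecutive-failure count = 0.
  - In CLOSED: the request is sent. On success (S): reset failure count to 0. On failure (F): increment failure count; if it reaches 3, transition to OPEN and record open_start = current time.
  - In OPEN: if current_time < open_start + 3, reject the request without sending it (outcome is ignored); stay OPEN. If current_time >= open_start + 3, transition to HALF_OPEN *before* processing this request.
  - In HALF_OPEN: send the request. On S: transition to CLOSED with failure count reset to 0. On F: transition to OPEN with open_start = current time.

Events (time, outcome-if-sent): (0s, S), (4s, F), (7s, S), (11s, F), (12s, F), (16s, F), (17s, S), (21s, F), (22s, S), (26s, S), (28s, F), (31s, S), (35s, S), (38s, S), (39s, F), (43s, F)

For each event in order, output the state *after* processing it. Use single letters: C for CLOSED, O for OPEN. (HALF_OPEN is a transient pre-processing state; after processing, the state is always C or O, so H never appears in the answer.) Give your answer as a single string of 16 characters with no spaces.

Answer: CCCCCOOOOCCCCCCC

Derivation:
State after each event:
  event#1 t=0s outcome=S: state=CLOSED
  event#2 t=4s outcome=F: state=CLOSED
  event#3 t=7s outcome=S: state=CLOSED
  event#4 t=11s outcome=F: state=CLOSED
  event#5 t=12s outcome=F: state=CLOSED
  event#6 t=16s outcome=F: state=OPEN
  event#7 t=17s outcome=S: state=OPEN
  event#8 t=21s outcome=F: state=OPEN
  event#9 t=22s outcome=S: state=OPEN
  event#10 t=26s outcome=S: state=CLOSED
  event#11 t=28s outcome=F: state=CLOSED
  event#12 t=31s outcome=S: state=CLOSED
  event#13 t=35s outcome=S: state=CLOSED
  event#14 t=38s outcome=S: state=CLOSED
  event#15 t=39s outcome=F: state=CLOSED
  event#16 t=43s outcome=F: state=CLOSED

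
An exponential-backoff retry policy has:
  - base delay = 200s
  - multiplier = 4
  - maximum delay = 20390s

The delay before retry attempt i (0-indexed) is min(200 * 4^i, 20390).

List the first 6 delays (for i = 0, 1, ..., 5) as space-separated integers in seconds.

Computing each delay:
  i=0: min(200*4^0, 20390) = 200
  i=1: min(200*4^1, 20390) = 800
  i=2: min(200*4^2, 20390) = 3200
  i=3: min(200*4^3, 20390) = 12800
  i=4: min(200*4^4, 20390) = 20390
  i=5: min(200*4^5, 20390) = 20390

Answer: 200 800 3200 12800 20390 20390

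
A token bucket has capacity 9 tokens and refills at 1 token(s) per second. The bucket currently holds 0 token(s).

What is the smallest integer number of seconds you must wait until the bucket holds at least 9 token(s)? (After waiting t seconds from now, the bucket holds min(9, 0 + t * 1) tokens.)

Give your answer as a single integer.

Answer: 9

Derivation:
Need 0 + t * 1 >= 9, so t >= 9/1.
Smallest integer t = ceil(9/1) = 9.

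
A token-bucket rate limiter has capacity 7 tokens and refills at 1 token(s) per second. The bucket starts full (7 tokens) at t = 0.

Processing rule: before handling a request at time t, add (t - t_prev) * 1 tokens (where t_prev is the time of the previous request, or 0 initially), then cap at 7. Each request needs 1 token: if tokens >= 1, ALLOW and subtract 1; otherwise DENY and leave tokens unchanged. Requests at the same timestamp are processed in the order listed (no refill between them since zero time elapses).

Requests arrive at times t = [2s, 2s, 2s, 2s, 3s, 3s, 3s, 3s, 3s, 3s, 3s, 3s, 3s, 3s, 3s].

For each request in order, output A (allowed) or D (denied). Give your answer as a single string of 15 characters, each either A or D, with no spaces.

Answer: AAAAAAAADDDDDDD

Derivation:
Simulating step by step:
  req#1 t=2s: ALLOW
  req#2 t=2s: ALLOW
  req#3 t=2s: ALLOW
  req#4 t=2s: ALLOW
  req#5 t=3s: ALLOW
  req#6 t=3s: ALLOW
  req#7 t=3s: ALLOW
  req#8 t=3s: ALLOW
  req#9 t=3s: DENY
  req#10 t=3s: DENY
  req#11 t=3s: DENY
  req#12 t=3s: DENY
  req#13 t=3s: DENY
  req#14 t=3s: DENY
  req#15 t=3s: DENY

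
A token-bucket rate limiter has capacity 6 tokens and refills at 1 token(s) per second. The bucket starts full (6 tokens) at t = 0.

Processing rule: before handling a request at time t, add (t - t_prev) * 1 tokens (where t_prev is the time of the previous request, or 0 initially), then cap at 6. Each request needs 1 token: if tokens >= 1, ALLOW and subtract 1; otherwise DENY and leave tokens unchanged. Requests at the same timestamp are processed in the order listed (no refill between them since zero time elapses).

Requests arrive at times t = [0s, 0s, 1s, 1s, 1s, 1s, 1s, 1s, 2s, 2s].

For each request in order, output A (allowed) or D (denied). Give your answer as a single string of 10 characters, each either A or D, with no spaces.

Answer: AAAAAAADAD

Derivation:
Simulating step by step:
  req#1 t=0s: ALLOW
  req#2 t=0s: ALLOW
  req#3 t=1s: ALLOW
  req#4 t=1s: ALLOW
  req#5 t=1s: ALLOW
  req#6 t=1s: ALLOW
  req#7 t=1s: ALLOW
  req#8 t=1s: DENY
  req#9 t=2s: ALLOW
  req#10 t=2s: DENY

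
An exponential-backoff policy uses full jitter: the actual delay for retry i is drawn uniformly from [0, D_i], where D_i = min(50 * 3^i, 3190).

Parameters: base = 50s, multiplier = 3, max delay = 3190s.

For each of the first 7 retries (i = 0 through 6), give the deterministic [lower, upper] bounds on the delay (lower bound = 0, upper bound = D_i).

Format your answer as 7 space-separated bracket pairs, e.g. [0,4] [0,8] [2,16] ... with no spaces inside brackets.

Computing bounds per retry:
  i=0: D_i=min(50*3^0,3190)=50, bounds=[0,50]
  i=1: D_i=min(50*3^1,3190)=150, bounds=[0,150]
  i=2: D_i=min(50*3^2,3190)=450, bounds=[0,450]
  i=3: D_i=min(50*3^3,3190)=1350, bounds=[0,1350]
  i=4: D_i=min(50*3^4,3190)=3190, bounds=[0,3190]
  i=5: D_i=min(50*3^5,3190)=3190, bounds=[0,3190]
  i=6: D_i=min(50*3^6,3190)=3190, bounds=[0,3190]

Answer: [0,50] [0,150] [0,450] [0,1350] [0,3190] [0,3190] [0,3190]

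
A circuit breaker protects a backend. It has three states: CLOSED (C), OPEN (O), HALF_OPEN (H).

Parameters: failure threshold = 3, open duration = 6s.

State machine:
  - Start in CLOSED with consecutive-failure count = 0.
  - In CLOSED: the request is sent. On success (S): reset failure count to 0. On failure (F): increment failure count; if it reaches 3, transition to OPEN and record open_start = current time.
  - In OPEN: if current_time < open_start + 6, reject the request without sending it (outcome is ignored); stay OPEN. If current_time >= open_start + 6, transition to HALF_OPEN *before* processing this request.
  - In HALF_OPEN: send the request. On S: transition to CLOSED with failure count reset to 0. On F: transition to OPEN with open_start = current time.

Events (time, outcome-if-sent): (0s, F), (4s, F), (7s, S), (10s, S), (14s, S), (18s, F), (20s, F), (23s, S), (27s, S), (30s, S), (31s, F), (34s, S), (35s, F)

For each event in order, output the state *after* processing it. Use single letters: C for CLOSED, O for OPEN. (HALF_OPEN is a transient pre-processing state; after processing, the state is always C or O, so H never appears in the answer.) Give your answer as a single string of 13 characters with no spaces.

Answer: CCCCCCCCCCCCC

Derivation:
State after each event:
  event#1 t=0s outcome=F: state=CLOSED
  event#2 t=4s outcome=F: state=CLOSED
  event#3 t=7s outcome=S: state=CLOSED
  event#4 t=10s outcome=S: state=CLOSED
  event#5 t=14s outcome=S: state=CLOSED
  event#6 t=18s outcome=F: state=CLOSED
  event#7 t=20s outcome=F: state=CLOSED
  event#8 t=23s outcome=S: state=CLOSED
  event#9 t=27s outcome=S: state=CLOSED
  event#10 t=30s outcome=S: state=CLOSED
  event#11 t=31s outcome=F: state=CLOSED
  event#12 t=34s outcome=S: state=CLOSED
  event#13 t=35s outcome=F: state=CLOSED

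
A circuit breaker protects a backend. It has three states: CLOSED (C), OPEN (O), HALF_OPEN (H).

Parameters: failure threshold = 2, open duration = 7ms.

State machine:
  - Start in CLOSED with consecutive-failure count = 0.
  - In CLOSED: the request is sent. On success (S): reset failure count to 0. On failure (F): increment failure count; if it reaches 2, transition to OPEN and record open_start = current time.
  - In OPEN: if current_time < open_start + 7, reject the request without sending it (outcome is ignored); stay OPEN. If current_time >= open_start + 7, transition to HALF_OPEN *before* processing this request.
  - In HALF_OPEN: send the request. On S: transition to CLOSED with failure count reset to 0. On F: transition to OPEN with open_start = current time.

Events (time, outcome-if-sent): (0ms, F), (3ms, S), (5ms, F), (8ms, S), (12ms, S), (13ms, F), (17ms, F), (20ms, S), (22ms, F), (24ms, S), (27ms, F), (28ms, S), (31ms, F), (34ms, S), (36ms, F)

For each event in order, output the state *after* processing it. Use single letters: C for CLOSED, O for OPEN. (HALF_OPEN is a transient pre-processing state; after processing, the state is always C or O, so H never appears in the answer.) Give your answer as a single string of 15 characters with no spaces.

Answer: CCCCCCOOOCCCCCC

Derivation:
State after each event:
  event#1 t=0ms outcome=F: state=CLOSED
  event#2 t=3ms outcome=S: state=CLOSED
  event#3 t=5ms outcome=F: state=CLOSED
  event#4 t=8ms outcome=S: state=CLOSED
  event#5 t=12ms outcome=S: state=CLOSED
  event#6 t=13ms outcome=F: state=CLOSED
  event#7 t=17ms outcome=F: state=OPEN
  event#8 t=20ms outcome=S: state=OPEN
  event#9 t=22ms outcome=F: state=OPEN
  event#10 t=24ms outcome=S: state=CLOSED
  event#11 t=27ms outcome=F: state=CLOSED
  event#12 t=28ms outcome=S: state=CLOSED
  event#13 t=31ms outcome=F: state=CLOSED
  event#14 t=34ms outcome=S: state=CLOSED
  event#15 t=36ms outcome=F: state=CLOSED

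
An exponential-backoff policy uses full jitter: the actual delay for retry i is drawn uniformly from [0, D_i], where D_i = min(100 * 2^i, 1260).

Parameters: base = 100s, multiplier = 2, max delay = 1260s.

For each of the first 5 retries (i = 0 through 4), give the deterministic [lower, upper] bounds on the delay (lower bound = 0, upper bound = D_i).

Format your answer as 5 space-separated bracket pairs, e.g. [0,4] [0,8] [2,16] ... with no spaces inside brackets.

Answer: [0,100] [0,200] [0,400] [0,800] [0,1260]

Derivation:
Computing bounds per retry:
  i=0: D_i=min(100*2^0,1260)=100, bounds=[0,100]
  i=1: D_i=min(100*2^1,1260)=200, bounds=[0,200]
  i=2: D_i=min(100*2^2,1260)=400, bounds=[0,400]
  i=3: D_i=min(100*2^3,1260)=800, bounds=[0,800]
  i=4: D_i=min(100*2^4,1260)=1260, bounds=[0,1260]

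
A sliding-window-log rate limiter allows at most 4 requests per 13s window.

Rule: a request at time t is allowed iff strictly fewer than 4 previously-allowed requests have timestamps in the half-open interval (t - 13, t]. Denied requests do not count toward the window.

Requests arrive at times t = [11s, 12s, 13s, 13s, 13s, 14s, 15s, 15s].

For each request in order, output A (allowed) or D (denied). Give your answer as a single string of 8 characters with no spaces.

Answer: AAAADDDD

Derivation:
Tracking allowed requests in the window:
  req#1 t=11s: ALLOW
  req#2 t=12s: ALLOW
  req#3 t=13s: ALLOW
  req#4 t=13s: ALLOW
  req#5 t=13s: DENY
  req#6 t=14s: DENY
  req#7 t=15s: DENY
  req#8 t=15s: DENY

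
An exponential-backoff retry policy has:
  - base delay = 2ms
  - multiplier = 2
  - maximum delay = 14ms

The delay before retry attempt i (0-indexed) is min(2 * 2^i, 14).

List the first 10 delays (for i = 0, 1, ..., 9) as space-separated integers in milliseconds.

Answer: 2 4 8 14 14 14 14 14 14 14

Derivation:
Computing each delay:
  i=0: min(2*2^0, 14) = 2
  i=1: min(2*2^1, 14) = 4
  i=2: min(2*2^2, 14) = 8
  i=3: min(2*2^3, 14) = 14
  i=4: min(2*2^4, 14) = 14
  i=5: min(2*2^5, 14) = 14
  i=6: min(2*2^6, 14) = 14
  i=7: min(2*2^7, 14) = 14
  i=8: min(2*2^8, 14) = 14
  i=9: min(2*2^9, 14) = 14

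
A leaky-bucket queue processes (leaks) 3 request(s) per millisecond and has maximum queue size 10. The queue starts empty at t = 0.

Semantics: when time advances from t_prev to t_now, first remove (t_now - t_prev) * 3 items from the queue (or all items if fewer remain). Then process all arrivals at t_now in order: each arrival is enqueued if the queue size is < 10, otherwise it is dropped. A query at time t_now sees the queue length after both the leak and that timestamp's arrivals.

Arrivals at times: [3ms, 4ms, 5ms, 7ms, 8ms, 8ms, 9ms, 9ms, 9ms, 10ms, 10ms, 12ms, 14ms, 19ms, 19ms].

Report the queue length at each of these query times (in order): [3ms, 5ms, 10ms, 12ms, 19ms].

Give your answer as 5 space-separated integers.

Queue lengths at query times:
  query t=3ms: backlog = 1
  query t=5ms: backlog = 1
  query t=10ms: backlog = 2
  query t=12ms: backlog = 1
  query t=19ms: backlog = 2

Answer: 1 1 2 1 2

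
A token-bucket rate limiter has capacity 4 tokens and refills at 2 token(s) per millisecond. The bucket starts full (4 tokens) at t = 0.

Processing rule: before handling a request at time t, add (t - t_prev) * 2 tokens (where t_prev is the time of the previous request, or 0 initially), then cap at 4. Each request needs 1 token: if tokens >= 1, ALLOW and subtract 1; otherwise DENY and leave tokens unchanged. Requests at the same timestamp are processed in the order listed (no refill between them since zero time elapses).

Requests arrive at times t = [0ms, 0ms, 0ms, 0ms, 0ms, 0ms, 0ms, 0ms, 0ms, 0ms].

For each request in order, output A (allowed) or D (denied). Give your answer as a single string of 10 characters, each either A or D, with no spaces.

Simulating step by step:
  req#1 t=0ms: ALLOW
  req#2 t=0ms: ALLOW
  req#3 t=0ms: ALLOW
  req#4 t=0ms: ALLOW
  req#5 t=0ms: DENY
  req#6 t=0ms: DENY
  req#7 t=0ms: DENY
  req#8 t=0ms: DENY
  req#9 t=0ms: DENY
  req#10 t=0ms: DENY

Answer: AAAADDDDDD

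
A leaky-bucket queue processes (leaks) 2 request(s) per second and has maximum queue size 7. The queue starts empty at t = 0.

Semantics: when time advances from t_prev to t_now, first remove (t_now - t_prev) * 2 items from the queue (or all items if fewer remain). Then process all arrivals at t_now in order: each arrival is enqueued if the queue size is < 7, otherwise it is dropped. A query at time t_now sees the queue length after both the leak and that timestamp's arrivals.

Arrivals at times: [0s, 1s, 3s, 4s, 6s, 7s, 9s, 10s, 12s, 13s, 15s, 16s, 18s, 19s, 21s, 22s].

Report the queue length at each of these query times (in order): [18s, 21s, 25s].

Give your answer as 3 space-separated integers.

Queue lengths at query times:
  query t=18s: backlog = 1
  query t=21s: backlog = 1
  query t=25s: backlog = 0

Answer: 1 1 0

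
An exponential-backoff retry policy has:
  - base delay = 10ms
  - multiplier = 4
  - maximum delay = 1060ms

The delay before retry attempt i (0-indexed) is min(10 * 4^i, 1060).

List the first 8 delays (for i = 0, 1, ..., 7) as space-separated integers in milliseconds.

Computing each delay:
  i=0: min(10*4^0, 1060) = 10
  i=1: min(10*4^1, 1060) = 40
  i=2: min(10*4^2, 1060) = 160
  i=3: min(10*4^3, 1060) = 640
  i=4: min(10*4^4, 1060) = 1060
  i=5: min(10*4^5, 1060) = 1060
  i=6: min(10*4^6, 1060) = 1060
  i=7: min(10*4^7, 1060) = 1060

Answer: 10 40 160 640 1060 1060 1060 1060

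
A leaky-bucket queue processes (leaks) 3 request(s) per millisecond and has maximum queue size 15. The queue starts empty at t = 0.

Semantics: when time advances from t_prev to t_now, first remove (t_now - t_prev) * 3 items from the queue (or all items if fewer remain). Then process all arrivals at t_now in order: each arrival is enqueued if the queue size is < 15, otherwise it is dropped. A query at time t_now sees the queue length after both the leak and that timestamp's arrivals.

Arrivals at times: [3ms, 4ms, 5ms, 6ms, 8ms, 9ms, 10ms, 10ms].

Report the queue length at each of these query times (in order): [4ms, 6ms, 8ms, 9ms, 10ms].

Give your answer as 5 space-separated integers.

Answer: 1 1 1 1 2

Derivation:
Queue lengths at query times:
  query t=4ms: backlog = 1
  query t=6ms: backlog = 1
  query t=8ms: backlog = 1
  query t=9ms: backlog = 1
  query t=10ms: backlog = 2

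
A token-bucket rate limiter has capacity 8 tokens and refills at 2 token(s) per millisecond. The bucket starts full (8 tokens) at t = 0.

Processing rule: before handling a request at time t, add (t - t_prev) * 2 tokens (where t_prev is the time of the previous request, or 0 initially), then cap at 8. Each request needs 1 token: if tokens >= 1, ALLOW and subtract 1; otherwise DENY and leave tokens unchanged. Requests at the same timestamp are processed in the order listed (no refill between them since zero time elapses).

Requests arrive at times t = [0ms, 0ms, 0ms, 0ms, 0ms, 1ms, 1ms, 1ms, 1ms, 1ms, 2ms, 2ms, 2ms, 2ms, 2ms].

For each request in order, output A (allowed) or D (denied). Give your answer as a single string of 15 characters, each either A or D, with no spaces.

Answer: AAAAAAAAAAAADDD

Derivation:
Simulating step by step:
  req#1 t=0ms: ALLOW
  req#2 t=0ms: ALLOW
  req#3 t=0ms: ALLOW
  req#4 t=0ms: ALLOW
  req#5 t=0ms: ALLOW
  req#6 t=1ms: ALLOW
  req#7 t=1ms: ALLOW
  req#8 t=1ms: ALLOW
  req#9 t=1ms: ALLOW
  req#10 t=1ms: ALLOW
  req#11 t=2ms: ALLOW
  req#12 t=2ms: ALLOW
  req#13 t=2ms: DENY
  req#14 t=2ms: DENY
  req#15 t=2ms: DENY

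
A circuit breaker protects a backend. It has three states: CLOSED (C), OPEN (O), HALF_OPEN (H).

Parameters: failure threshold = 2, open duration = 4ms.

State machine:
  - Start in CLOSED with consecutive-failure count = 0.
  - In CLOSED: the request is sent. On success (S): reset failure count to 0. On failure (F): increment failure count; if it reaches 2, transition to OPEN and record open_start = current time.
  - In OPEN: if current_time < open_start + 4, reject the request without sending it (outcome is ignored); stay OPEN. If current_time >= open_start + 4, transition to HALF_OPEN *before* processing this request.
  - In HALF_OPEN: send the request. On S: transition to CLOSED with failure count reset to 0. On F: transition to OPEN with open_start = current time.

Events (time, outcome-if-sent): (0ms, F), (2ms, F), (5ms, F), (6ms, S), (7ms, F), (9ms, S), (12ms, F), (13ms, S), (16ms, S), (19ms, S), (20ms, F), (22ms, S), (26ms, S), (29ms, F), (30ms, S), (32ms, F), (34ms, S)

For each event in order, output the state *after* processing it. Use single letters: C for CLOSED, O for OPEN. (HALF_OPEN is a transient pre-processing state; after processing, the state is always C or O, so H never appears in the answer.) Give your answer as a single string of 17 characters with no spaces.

Answer: COOCCCCCCCCCCCCCC

Derivation:
State after each event:
  event#1 t=0ms outcome=F: state=CLOSED
  event#2 t=2ms outcome=F: state=OPEN
  event#3 t=5ms outcome=F: state=OPEN
  event#4 t=6ms outcome=S: state=CLOSED
  event#5 t=7ms outcome=F: state=CLOSED
  event#6 t=9ms outcome=S: state=CLOSED
  event#7 t=12ms outcome=F: state=CLOSED
  event#8 t=13ms outcome=S: state=CLOSED
  event#9 t=16ms outcome=S: state=CLOSED
  event#10 t=19ms outcome=S: state=CLOSED
  event#11 t=20ms outcome=F: state=CLOSED
  event#12 t=22ms outcome=S: state=CLOSED
  event#13 t=26ms outcome=S: state=CLOSED
  event#14 t=29ms outcome=F: state=CLOSED
  event#15 t=30ms outcome=S: state=CLOSED
  event#16 t=32ms outcome=F: state=CLOSED
  event#17 t=34ms outcome=S: state=CLOSED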